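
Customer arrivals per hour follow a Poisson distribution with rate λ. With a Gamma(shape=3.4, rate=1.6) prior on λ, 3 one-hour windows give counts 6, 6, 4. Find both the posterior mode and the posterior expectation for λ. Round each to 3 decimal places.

Σ counts = 16. Posterior: Gamma(shape = 3.4+16 = 19.4, rate = 1.6+3 = 4.6).
Mode = (α−1)/β = 18.4/4.6 = 4.000.
Mean = α/β = 19.4/4.6 = 4.217.
The mean is pulled above the mode by the posterior's right skew.

MAP: 4.000. Posterior mean: 4.217.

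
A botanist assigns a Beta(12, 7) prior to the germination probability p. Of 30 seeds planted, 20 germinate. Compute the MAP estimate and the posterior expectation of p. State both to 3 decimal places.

MAP = 0.660, posterior mean = 0.653

Posterior: Beta(12+20, 7+10) = Beta(32, 17).
Mode = (32−1)/(32+17−2) = 31/47 = 0.660.
Mean = 32/(32+17) = 32/49 = 0.653.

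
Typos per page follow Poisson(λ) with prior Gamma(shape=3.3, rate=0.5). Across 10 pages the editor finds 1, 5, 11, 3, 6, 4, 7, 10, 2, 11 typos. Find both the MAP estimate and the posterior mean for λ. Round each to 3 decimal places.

MAP estimate = 5.933, posterior mean = 6.029

Σ counts = 60. Posterior: Gamma(shape = 3.3+60 = 63.3, rate = 0.5+10 = 10.5).
Mode = (α−1)/β = 62.3/10.5 = 5.933.
Mean = α/β = 63.3/10.5 = 6.029.
Right-skewed posterior ⇒ mode < mean.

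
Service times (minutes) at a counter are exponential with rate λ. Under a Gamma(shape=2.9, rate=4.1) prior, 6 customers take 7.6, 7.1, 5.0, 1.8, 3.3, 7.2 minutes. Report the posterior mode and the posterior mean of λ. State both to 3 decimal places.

MAP = 0.219, posterior mean = 0.247

Σ times = 32.0. Posterior: Gamma(shape = 2.9+6 = 8.9, rate = 4.1+32.0 = 36.1).
Mode = (α−1)/β = 7.9/36.1 = 0.219.
Mean = α/β = 8.9/36.1 = 0.247.
The posterior is right-skewed, so the mean exceeds the mode.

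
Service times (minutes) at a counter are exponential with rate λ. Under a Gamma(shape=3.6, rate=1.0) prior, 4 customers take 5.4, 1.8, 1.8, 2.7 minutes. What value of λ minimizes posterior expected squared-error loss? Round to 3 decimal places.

0.598

Σ times = 11.7. Posterior: Gamma(shape = 3.6+4 = 7.6, rate = 1.0+11.7 = 12.7).
Mode = (α−1)/β = 6.6/12.7 = 0.520.
Mean = α/β = 7.6/12.7 = 0.598.
Squared-error loss ⇒ the optimal estimator is the posterior mean.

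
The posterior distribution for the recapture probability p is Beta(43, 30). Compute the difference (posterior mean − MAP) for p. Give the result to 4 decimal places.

Mode = (43−1)/(43+30−2) = 42/71 = 0.5915.
Mean = 43/(43+30) = 43/73 = 0.5890.
Difference = 0.5890 − 0.5915 = -0.0025.

-0.0025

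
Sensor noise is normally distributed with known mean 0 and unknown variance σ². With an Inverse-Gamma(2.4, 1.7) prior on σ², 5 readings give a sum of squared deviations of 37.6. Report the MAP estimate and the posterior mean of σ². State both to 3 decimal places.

MAP: 3.475. Posterior mean: 5.256.

Posterior: Inverse-Gamma(shape = 2.4+5/2 = 4.9, scale = 1.7+37.6/2 = 20.5).
Mode = β/(α+1) = 20.5/5.9 = 3.475.
Mean = β/(α−1) = 20.5/3.9 = 5.256.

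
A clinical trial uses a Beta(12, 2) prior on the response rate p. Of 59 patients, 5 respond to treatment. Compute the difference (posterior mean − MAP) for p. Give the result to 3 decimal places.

0.008

Posterior: Beta(12+5, 2+54) = Beta(17, 56).
Mode = (17−1)/(17+56−2) = 16/71 = 0.225.
Mean = 17/(17+56) = 17/73 = 0.233.
Difference = 0.233 − 0.225 = 0.008.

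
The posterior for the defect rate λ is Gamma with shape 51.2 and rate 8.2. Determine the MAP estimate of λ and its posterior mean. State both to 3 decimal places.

MAP: 6.122. Posterior mean: 6.244.

Mode = (α−1)/β = 50.2/8.2 = 6.122.
Mean = α/β = 51.2/8.2 = 6.244.
Right-skewed posterior ⇒ mode < mean.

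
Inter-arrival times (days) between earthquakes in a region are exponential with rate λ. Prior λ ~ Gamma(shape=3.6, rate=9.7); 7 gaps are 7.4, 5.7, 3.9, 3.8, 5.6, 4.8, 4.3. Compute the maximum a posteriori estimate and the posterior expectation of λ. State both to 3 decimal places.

MAP: 0.212. Posterior mean: 0.235.

Σ times = 35.5. Posterior: Gamma(shape = 3.6+7 = 10.6, rate = 9.7+35.5 = 45.2).
Mode = (α−1)/β = 9.6/45.2 = 0.212.
Mean = α/β = 10.6/45.2 = 0.235.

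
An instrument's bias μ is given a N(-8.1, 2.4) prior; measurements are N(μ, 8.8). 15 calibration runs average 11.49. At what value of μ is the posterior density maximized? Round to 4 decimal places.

7.6420

Posterior for μ is Normal. Precision-weighted mean: (1/2.4·-8.1 + 15/8.8·11.49) / (1/2.4 + 15/8.8) = 7.6420.
A Normal posterior is symmetric, so mode = mean.
This is the posterior mode — the MAP estimate.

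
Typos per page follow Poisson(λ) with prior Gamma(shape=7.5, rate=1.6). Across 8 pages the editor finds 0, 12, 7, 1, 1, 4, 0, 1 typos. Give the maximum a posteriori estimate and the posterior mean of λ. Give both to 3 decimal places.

λ_MAP = 3.385, E[λ|data] = 3.490

Σ counts = 26. Posterior: Gamma(shape = 7.5+26 = 33.5, rate = 1.6+8 = 9.6).
Mode = (α−1)/β = 32.5/9.6 = 3.385.
Mean = α/β = 33.5/9.6 = 3.490.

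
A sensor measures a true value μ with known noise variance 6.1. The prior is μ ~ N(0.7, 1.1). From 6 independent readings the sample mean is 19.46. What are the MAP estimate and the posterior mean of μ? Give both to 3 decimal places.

Posterior for μ is Normal. Precision-weighted mean: (1/1.1·0.7 + 6/6.1·19.46) / (1/1.1 + 6/6.1) = 10.449.
A Normal posterior is symmetric, so mode = mean.

MAP = 10.449; posterior mean = 10.449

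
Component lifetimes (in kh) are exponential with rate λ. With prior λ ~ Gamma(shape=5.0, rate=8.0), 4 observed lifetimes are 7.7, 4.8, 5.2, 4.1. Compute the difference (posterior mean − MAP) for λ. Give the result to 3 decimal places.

0.034

Σ times = 21.8. Posterior: Gamma(shape = 5.0+4 = 9.0, rate = 8.0+21.8 = 29.8).
Mode = (α−1)/β = 8.0/29.8 = 0.268.
Mean = α/β = 9.0/29.8 = 0.302.
Difference = 0.302 − 0.268 = 0.034.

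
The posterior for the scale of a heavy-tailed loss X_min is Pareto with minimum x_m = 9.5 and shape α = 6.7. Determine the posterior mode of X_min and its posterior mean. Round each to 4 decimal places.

MAP = 9.5000, posterior mean = 11.1667

The Pareto density is strictly decreasing on [x_m, ∞), so the mode is x_m = 9.5000.
Mean = α·x_m/(α−1) = 6.7·9.5/5.7 = 11.1667.
The mean is pulled above the mode by the posterior's right skew.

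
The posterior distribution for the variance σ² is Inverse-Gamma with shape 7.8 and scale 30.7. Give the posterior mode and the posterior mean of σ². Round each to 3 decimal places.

Mode = β/(α+1) = 30.7/8.8 = 3.489.
Mean = β/(α−1) = 30.7/6.8 = 4.515.
Mean > mode: the posterior has a right tail.

MAP = 3.489, posterior mean = 4.515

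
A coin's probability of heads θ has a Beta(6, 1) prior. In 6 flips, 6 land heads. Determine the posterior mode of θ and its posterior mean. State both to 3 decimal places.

MAP: 1.000. Posterior mean: 0.923.

Posterior: Beta(6+6, 1+0) = Beta(12, 1).
Since β = 1 ≤ 1 and α > 1, the Beta density is monotone increasing on [0,1]; the mode is at 1.
Mean = 12/(12+1) = 0.923.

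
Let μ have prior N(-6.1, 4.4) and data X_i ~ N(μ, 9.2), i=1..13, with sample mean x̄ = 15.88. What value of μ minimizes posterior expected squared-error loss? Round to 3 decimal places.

12.835

Posterior for μ is Normal. Precision-weighted mean: (1/4.4·-6.1 + 13/9.2·15.88) / (1/4.4 + 13/9.2) = 12.835.
A Normal posterior is symmetric, so mode = mean.
Squared-error loss ⇒ the optimal estimator is the posterior mean.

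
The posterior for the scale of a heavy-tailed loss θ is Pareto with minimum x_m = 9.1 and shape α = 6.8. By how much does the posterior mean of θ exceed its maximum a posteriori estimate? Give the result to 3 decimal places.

The Pareto density is strictly decreasing on [x_m, ∞), so the mode is x_m = 9.100.
Mean = α·x_m/(α−1) = 6.8·9.1/5.8 = 10.669.
Difference = 10.669 − 9.100 = 1.569.

1.569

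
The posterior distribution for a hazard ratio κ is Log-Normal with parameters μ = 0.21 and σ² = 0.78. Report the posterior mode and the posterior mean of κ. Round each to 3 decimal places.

Mode = exp(μ − σ²) = exp(-0.57) = 0.566.
Mean = exp(μ + σ²/2) = exp(0.600) = 1.822.

MAP = 0.566; posterior mean = 1.822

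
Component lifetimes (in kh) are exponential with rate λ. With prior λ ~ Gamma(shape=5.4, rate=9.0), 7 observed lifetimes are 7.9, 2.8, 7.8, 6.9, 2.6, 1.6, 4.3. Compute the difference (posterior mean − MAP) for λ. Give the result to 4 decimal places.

0.0233

Σ times = 33.9. Posterior: Gamma(shape = 5.4+7 = 12.4, rate = 9.0+33.9 = 42.9).
Mode = (α−1)/β = 11.4/42.9 = 0.2657.
Mean = α/β = 12.4/42.9 = 0.2890.
Difference = 0.2890 − 0.2657 = 0.0233.
The posterior is right-skewed, so the mean exceeds the mode.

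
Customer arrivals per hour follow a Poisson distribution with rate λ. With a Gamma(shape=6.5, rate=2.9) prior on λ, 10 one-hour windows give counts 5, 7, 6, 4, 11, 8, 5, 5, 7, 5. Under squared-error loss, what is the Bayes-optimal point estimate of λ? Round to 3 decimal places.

Σ counts = 63. Posterior: Gamma(shape = 6.5+63 = 69.5, rate = 2.9+10 = 12.9).
Mode = (α−1)/β = 68.5/12.9 = 5.310.
Mean = α/β = 69.5/12.9 = 5.388.
Squared-error loss ⇒ the optimal estimator is the posterior mean.

5.388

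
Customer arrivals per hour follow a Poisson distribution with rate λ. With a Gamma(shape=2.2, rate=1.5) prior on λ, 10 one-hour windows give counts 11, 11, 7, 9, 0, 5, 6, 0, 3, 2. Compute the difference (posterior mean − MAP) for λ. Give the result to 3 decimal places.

0.087

Σ counts = 54. Posterior: Gamma(shape = 2.2+54 = 56.2, rate = 1.5+10 = 11.5).
Mode = (α−1)/β = 55.2/11.5 = 4.800.
Mean = α/β = 56.2/11.5 = 4.887.
Difference = 4.887 − 4.800 = 0.087.
The mean is pulled above the mode by the posterior's right skew.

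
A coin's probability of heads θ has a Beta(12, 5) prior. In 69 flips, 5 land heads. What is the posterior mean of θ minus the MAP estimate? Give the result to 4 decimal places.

Posterior: Beta(12+5, 5+64) = Beta(17, 69).
Mode = (17−1)/(17+69−2) = 16/84 = 0.1905.
Mean = 17/(17+69) = 17/86 = 0.1977.
Difference = 0.1977 − 0.1905 = 0.0072.
Right-skewed posterior ⇒ mode < mean.

0.0072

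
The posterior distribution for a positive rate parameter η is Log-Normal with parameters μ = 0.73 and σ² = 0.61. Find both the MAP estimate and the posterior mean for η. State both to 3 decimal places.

Mode = exp(μ − σ²) = exp(0.12) = 1.127.
Mean = exp(μ + σ²/2) = exp(1.035) = 2.815.

η_MAP = 1.127, E[η|data] = 2.815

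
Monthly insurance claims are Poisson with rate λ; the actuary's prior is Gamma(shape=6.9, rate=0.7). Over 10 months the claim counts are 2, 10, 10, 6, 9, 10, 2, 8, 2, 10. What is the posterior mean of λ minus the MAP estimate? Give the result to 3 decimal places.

Σ counts = 69. Posterior: Gamma(shape = 6.9+69 = 75.9, rate = 0.7+10 = 10.7).
Mode = (α−1)/β = 74.9/10.7 = 7.000.
Mean = α/β = 75.9/10.7 = 7.093.
Difference = 7.093 − 7.000 = 0.093.

0.093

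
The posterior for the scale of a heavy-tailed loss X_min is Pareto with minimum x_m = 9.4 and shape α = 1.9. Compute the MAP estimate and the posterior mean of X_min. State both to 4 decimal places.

The Pareto density is strictly decreasing on [x_m, ∞), so the mode is x_m = 9.4000.
Mean = α·x_m/(α−1) = 1.9·9.4/0.9 = 19.8444.

MAP = 9.4000, posterior mean = 19.8444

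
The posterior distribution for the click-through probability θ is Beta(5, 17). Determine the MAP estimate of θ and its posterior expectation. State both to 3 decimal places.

Mode = (5−1)/(5+17−2) = 4/20 = 0.200.
Mean = 5/(5+17) = 5/22 = 0.227.

MAP = 0.200; posterior mean = 0.227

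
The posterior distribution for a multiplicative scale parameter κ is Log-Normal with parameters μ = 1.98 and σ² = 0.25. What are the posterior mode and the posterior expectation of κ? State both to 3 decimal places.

posterior mode = 5.641, posterior expectation = 8.207

Mode = exp(μ − σ²) = exp(1.73) = 5.641.
Mean = exp(μ + σ²/2) = exp(2.105) = 8.207.
Mean > mode: the posterior has a right tail.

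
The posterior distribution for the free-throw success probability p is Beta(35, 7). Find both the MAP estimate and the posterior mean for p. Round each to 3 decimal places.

Mode = (35−1)/(35+7−2) = 34/40 = 0.850.
Mean = 35/(35+7) = 35/42 = 0.833.

MAP estimate = 0.850, posterior mean = 0.833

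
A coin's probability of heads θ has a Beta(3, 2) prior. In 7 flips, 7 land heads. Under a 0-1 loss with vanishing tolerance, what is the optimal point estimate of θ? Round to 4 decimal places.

0.9000

Posterior: Beta(3+7, 2+0) = Beta(10, 2).
Mode = (10−1)/(10+2−2) = 9/10 = 0.9000.
Mean = 10/(10+2) = 10/12 = 0.8333.
This is the posterior mode — the MAP estimate.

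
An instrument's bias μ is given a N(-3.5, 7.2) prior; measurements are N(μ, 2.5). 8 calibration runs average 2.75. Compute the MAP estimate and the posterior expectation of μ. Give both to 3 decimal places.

Posterior for μ is Normal. Precision-weighted mean: (1/7.2·-3.5 + 8/2.5·2.75) / (1/7.2 + 8/2.5) = 2.490.
A Normal posterior is symmetric, so mode = mean.

MAP = 2.490, posterior mean = 2.490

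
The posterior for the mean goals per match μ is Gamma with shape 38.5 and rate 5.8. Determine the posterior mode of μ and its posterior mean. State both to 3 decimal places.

MAP = 6.466, posterior mean = 6.638

Mode = (α−1)/β = 37.5/5.8 = 6.466.
Mean = α/β = 38.5/5.8 = 6.638.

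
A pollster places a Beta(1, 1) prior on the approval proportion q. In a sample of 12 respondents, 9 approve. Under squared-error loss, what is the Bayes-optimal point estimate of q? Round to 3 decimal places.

0.714

Posterior: Beta(1+9, 1+3) = Beta(10, 4).
Mode = (10−1)/(10+4−2) = 9/12 = 0.750.
With a flat prior the MAP equals the MLE, 9/12.
Mean = 10/(10+4) = 10/14 = 0.714.
Squared-error loss ⇒ the optimal estimator is the posterior mean.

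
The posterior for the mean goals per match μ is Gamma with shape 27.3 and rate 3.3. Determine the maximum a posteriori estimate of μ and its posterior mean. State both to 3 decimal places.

Mode = (α−1)/β = 26.3/3.3 = 7.970.
Mean = α/β = 27.3/3.3 = 8.273.
The posterior is right-skewed, so the mean exceeds the mode.

MAP: 7.970. Posterior mean: 8.273.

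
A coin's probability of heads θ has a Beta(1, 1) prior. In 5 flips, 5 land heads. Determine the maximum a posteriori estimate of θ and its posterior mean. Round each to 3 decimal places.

Posterior: Beta(1+5, 1+0) = Beta(6, 1).
Since β = 1 ≤ 1 and α > 1, the Beta density is monotone increasing on [0,1]; the mode is at 1.
Mean = 6/(6+1) = 0.857.
The posterior is left-skewed, so the mode exceeds the mean.

MAP = 1.000, posterior mean = 0.857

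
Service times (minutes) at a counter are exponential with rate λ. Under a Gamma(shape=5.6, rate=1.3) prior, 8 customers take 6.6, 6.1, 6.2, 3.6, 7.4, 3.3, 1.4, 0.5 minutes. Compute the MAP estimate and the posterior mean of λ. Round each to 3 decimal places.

Σ times = 35.1. Posterior: Gamma(shape = 5.6+8 = 13.6, rate = 1.3+35.1 = 36.4).
Mode = (α−1)/β = 12.6/36.4 = 0.346.
Mean = α/β = 13.6/36.4 = 0.374.
The posterior is right-skewed, so the mean exceeds the mode.

MAP estimate = 0.346, posterior mean = 0.374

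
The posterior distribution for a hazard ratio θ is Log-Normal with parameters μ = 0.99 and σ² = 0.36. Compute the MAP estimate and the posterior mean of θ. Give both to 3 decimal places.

Mode = exp(μ − σ²) = exp(0.63) = 1.878.
Mean = exp(μ + σ²/2) = exp(1.170) = 3.222.

MAP = 1.878; posterior mean = 3.222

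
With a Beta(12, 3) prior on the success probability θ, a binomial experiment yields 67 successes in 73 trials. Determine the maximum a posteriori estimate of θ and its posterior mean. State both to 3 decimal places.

Posterior: Beta(12+67, 3+6) = Beta(79, 9).
Mode = (79−1)/(79+9−2) = 78/86 = 0.907.
Mean = 79/(79+9) = 79/88 = 0.898.

MAP = 0.907, posterior mean = 0.898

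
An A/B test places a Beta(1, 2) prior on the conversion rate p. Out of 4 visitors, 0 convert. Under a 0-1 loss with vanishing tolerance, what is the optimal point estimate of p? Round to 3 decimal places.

Posterior: Beta(1+0, 2+4) = Beta(1, 6).
Since α = 1 ≤ 1 and β > 1, the Beta density is monotone decreasing on [0,1]; the mode is at 0.
Mean = 1/(1+6) = 0.143.
This is the posterior mode — the MAP estimate.

0.000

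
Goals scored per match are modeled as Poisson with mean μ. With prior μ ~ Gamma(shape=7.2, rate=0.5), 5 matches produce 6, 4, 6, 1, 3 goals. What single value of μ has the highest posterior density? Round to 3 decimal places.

4.764

Σ counts = 20. Posterior: Gamma(shape = 7.2+20 = 27.2, rate = 0.5+5 = 5.5).
Mode = (α−1)/β = 26.2/5.5 = 4.764.
Mean = α/β = 27.2/5.5 = 4.945.
This is the posterior mode — the MAP estimate.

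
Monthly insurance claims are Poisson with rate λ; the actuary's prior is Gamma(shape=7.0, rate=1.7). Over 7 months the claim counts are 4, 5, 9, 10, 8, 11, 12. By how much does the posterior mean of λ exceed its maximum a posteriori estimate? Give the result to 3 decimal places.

Σ counts = 59. Posterior: Gamma(shape = 7.0+59 = 66.0, rate = 1.7+7 = 8.7).
Mode = (α−1)/β = 65.0/8.7 = 7.471.
Mean = α/β = 66.0/8.7 = 7.586.
Difference = 7.586 − 7.471 = 0.115.
The mean is pulled above the mode by the posterior's right skew.

0.115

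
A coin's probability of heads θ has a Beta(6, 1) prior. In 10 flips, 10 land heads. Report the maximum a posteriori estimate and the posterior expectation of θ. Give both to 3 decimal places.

Posterior: Beta(6+10, 1+0) = Beta(16, 1).
Since β = 1 ≤ 1 and α > 1, the Beta density is monotone increasing on [0,1]; the mode is at 1.
Mean = 16/(16+1) = 0.941.

MAP: 1.000. Posterior mean: 0.941.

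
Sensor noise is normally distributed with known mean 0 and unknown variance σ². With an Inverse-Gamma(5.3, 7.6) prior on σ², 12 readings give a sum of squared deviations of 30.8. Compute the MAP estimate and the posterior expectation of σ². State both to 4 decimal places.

MAP = 1.8699; posterior mean = 2.2330

Posterior: Inverse-Gamma(shape = 5.3+12/2 = 11.3, scale = 7.6+30.8/2 = 23.0).
Mode = β/(α+1) = 23.0/12.3 = 1.8699.
Mean = β/(α−1) = 23.0/10.3 = 2.2330.
The posterior is right-skewed, so the mean exceeds the mode.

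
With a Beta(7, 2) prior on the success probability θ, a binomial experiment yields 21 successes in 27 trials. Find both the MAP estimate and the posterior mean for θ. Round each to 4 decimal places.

MAP estimate = 0.7941, posterior mean = 0.7778

Posterior: Beta(7+21, 2+6) = Beta(28, 8).
Mode = (28−1)/(28+8−2) = 27/34 = 0.7941.
Mean = 28/(28+8) = 28/36 = 0.7778.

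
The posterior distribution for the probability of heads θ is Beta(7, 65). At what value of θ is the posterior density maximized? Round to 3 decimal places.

0.086

Mode = (7−1)/(7+65−2) = 6/70 = 0.086.
Mean = 7/(7+65) = 7/72 = 0.097.
This is the posterior mode — the MAP estimate.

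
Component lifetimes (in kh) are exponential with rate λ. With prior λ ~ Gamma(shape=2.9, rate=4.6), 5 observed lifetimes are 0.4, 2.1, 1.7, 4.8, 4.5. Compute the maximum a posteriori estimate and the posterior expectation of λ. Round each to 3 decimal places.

MAP: 0.381. Posterior mean: 0.436.

Σ times = 13.5. Posterior: Gamma(shape = 2.9+5 = 7.9, rate = 4.6+13.5 = 18.1).
Mode = (α−1)/β = 6.9/18.1 = 0.381.
Mean = α/β = 7.9/18.1 = 0.436.
Right-skewed posterior ⇒ mode < mean.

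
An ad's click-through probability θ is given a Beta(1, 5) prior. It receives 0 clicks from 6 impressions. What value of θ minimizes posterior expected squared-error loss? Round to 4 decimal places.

0.0833

Posterior: Beta(1+0, 5+6) = Beta(1, 11).
Since α = 1 ≤ 1 and β > 1, the Beta density is monotone decreasing on [0,1]; the mode is at 0.
Mean = 1/(1+11) = 0.0833.
Squared-error loss ⇒ the optimal estimator is the posterior mean.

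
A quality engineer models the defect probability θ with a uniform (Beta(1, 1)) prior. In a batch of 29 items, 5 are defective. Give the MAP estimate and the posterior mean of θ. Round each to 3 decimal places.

MAP = 0.172, posterior mean = 0.194

Posterior: Beta(1+5, 1+24) = Beta(6, 25).
Mode = (6−1)/(6+25−2) = 5/29 = 0.172.
With a flat prior the MAP equals the MLE, 5/29.
Mean = 6/(6+25) = 6/31 = 0.194.
The posterior is right-skewed, so the mean exceeds the mode.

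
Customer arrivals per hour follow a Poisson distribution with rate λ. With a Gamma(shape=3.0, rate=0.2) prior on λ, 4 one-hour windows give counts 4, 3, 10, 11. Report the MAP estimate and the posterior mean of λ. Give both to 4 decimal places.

Σ counts = 28. Posterior: Gamma(shape = 3.0+28 = 31.0, rate = 0.2+4 = 4.2).
Mode = (α−1)/β = 30.0/4.2 = 7.1429.
Mean = α/β = 31.0/4.2 = 7.3810.
Right-skewed posterior ⇒ mode < mean.

MAP = 7.1429; posterior mean = 7.3810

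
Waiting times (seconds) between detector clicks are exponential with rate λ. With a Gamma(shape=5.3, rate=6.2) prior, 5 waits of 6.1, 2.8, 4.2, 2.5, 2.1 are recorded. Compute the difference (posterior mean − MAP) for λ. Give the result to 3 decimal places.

0.042

Σ times = 17.7. Posterior: Gamma(shape = 5.3+5 = 10.3, rate = 6.2+17.7 = 23.9).
Mode = (α−1)/β = 9.3/23.9 = 0.389.
Mean = α/β = 10.3/23.9 = 0.431.
Difference = 0.431 − 0.389 = 0.042.
The mean is pulled above the mode by the posterior's right skew.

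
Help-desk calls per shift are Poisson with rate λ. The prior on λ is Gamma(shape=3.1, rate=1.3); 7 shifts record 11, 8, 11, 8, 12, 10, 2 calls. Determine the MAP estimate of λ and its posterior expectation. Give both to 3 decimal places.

MAP = 7.723, posterior mean = 7.843

Σ counts = 62. Posterior: Gamma(shape = 3.1+62 = 65.1, rate = 1.3+7 = 8.3).
Mode = (α−1)/β = 64.1/8.3 = 7.723.
Mean = α/β = 65.1/8.3 = 7.843.
The mean is pulled above the mode by the posterior's right skew.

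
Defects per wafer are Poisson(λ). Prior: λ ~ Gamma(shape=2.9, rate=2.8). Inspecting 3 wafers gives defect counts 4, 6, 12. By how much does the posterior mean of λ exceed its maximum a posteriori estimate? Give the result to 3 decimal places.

Σ counts = 22. Posterior: Gamma(shape = 2.9+22 = 24.9, rate = 2.8+3 = 5.8).
Mode = (α−1)/β = 23.9/5.8 = 4.121.
Mean = α/β = 24.9/5.8 = 4.293.
Difference = 4.293 − 4.121 = 0.172.

0.172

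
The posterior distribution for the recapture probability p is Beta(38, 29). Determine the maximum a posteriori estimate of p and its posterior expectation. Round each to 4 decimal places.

MAP: 0.5692. Posterior mean: 0.5672.

Mode = (38−1)/(38+29−2) = 37/65 = 0.5692.
Mean = 38/(38+29) = 38/67 = 0.5672.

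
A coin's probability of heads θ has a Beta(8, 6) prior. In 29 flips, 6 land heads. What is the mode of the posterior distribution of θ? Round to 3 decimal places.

0.317

Posterior: Beta(8+6, 6+23) = Beta(14, 29).
Mode = (14−1)/(14+29−2) = 13/41 = 0.317.
Mean = 14/(14+29) = 14/43 = 0.326.
This is the posterior mode — the MAP estimate.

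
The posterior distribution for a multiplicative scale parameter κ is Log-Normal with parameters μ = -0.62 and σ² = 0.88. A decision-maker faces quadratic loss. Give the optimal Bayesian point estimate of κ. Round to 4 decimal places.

0.8353

Mode = exp(μ − σ²) = exp(-1.50) = 0.2231.
Mean = exp(μ + σ²/2) = exp(-0.180) = 0.8353.
Quadratic loss ⇒ the optimal estimator is the posterior mean.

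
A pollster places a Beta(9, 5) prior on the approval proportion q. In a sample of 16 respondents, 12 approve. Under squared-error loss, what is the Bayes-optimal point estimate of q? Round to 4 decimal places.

0.7000

Posterior: Beta(9+12, 5+4) = Beta(21, 9).
Mode = (21−1)/(21+9−2) = 20/28 = 0.7143.
Mean = 21/(21+9) = 21/30 = 0.7000.
Squared-error loss ⇒ the optimal estimator is the posterior mean.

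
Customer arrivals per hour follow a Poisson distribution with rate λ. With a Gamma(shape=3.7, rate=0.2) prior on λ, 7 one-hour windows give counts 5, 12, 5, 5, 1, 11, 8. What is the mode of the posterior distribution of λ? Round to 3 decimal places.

Σ counts = 47. Posterior: Gamma(shape = 3.7+47 = 50.7, rate = 0.2+7 = 7.2).
Mode = (α−1)/β = 49.7/7.2 = 6.903.
Mean = α/β = 50.7/7.2 = 7.042.
This is the posterior mode — the MAP estimate.

6.903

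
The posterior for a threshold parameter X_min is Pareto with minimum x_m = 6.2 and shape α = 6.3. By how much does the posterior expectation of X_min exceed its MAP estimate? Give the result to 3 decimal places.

The Pareto density is strictly decreasing on [x_m, ∞), so the mode is x_m = 6.200.
Mean = α·x_m/(α−1) = 6.3·6.2/5.3 = 7.370.
Difference = 7.370 − 6.200 = 1.170.
Right-skewed posterior ⇒ mode < mean.

1.170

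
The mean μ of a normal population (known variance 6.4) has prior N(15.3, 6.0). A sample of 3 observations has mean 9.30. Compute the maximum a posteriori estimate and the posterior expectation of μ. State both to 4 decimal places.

MAP = 10.8738; posterior mean = 10.8738

Posterior for μ is Normal. Precision-weighted mean: (1/6.0·15.3 + 3/6.4·9.30) / (1/6.0 + 3/6.4) = 10.8738.
A Normal posterior is symmetric, so mode = mean.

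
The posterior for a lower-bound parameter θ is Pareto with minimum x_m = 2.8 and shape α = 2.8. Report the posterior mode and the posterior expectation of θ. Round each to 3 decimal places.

MAP = 2.800; posterior mean = 4.356

The Pareto density is strictly decreasing on [x_m, ∞), so the mode is x_m = 2.800.
Mean = α·x_m/(α−1) = 2.8·2.8/1.8 = 4.356.
Mean > mode: the posterior has a right tail.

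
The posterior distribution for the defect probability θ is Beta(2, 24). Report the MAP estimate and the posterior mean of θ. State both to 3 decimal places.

Mode = (2−1)/(2+24−2) = 1/24 = 0.042.
Mean = 2/(2+24) = 2/26 = 0.077.
The mean is pulled above the mode by the posterior's right skew.

MAP estimate = 0.042, posterior mean = 0.077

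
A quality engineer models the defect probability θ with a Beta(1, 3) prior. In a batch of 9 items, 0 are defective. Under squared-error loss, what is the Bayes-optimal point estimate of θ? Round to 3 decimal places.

Posterior: Beta(1+0, 3+9) = Beta(1, 12).
Since α = 1 ≤ 1 and β > 1, the Beta density is monotone decreasing on [0,1]; the mode is at 0.
Mean = 1/(1+12) = 0.077.
Squared-error loss ⇒ the optimal estimator is the posterior mean.

0.077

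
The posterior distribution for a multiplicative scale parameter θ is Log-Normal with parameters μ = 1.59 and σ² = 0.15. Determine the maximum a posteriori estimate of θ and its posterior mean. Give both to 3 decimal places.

Mode = exp(μ − σ²) = exp(1.44) = 4.221.
Mean = exp(μ + σ²/2) = exp(1.665) = 5.286.

θ_MAP = 4.221, E[θ|data] = 5.286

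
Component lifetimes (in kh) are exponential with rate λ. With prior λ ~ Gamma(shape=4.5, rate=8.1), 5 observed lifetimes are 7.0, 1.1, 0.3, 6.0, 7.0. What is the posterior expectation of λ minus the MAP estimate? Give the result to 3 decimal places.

Σ times = 21.4. Posterior: Gamma(shape = 4.5+5 = 9.5, rate = 8.1+21.4 = 29.5).
Mode = (α−1)/β = 8.5/29.5 = 0.288.
Mean = α/β = 9.5/29.5 = 0.322.
Difference = 0.322 − 0.288 = 0.034.
Right-skewed posterior ⇒ mode < mean.

0.034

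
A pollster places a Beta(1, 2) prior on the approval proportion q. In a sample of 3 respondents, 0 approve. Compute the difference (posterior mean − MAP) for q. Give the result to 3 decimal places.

Posterior: Beta(1+0, 2+3) = Beta(1, 5).
Since α = 1 ≤ 1 and β > 1, the Beta density is monotone decreasing on [0,1]; the mode is at 0.
Mean = 1/(1+5) = 0.167.
Difference = 0.167 − 0.000 = 0.167.
The posterior is right-skewed, so the mean exceeds the mode.

0.167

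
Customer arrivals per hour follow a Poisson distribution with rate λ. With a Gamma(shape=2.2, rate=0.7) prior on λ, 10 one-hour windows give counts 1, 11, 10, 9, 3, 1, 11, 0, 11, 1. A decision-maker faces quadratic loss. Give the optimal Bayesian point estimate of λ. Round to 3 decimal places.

Σ counts = 58. Posterior: Gamma(shape = 2.2+58 = 60.2, rate = 0.7+10 = 10.7).
Mode = (α−1)/β = 59.2/10.7 = 5.533.
Mean = α/β = 60.2/10.7 = 5.626.
Quadratic loss ⇒ the optimal estimator is the posterior mean.

5.626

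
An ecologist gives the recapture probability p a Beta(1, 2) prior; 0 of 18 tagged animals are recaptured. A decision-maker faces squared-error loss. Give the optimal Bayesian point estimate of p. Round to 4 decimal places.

Posterior: Beta(1+0, 2+18) = Beta(1, 20).
Since α = 1 ≤ 1 and β > 1, the Beta density is monotone decreasing on [0,1]; the mode is at 0.
Mean = 1/(1+20) = 0.0476.
Squared-error loss ⇒ the optimal estimator is the posterior mean.

0.0476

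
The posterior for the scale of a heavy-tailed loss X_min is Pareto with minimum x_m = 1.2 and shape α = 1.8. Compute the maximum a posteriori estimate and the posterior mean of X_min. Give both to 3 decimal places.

The Pareto density is strictly decreasing on [x_m, ∞), so the mode is x_m = 1.200.
Mean = α·x_m/(α−1) = 1.8·1.2/0.8 = 2.700.

X_min_MAP = 1.200, E[X_min|data] = 2.700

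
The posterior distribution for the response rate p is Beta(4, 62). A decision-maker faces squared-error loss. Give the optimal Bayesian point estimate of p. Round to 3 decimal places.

Mode = (4−1)/(4+62−2) = 3/64 = 0.047.
Mean = 4/(4+62) = 4/66 = 0.061.
Squared-error loss ⇒ the optimal estimator is the posterior mean.

0.061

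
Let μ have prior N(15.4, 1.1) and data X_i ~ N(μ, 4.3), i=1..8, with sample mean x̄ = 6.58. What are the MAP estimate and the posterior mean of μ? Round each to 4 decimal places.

Posterior for μ is Normal. Precision-weighted mean: (1/1.1·15.4 + 8/4.3·6.58) / (1/1.1 + 8/4.3) = 9.4751.
A Normal posterior is symmetric, so mode = mean.

MAP: 9.4751. Posterior mean: 9.4751.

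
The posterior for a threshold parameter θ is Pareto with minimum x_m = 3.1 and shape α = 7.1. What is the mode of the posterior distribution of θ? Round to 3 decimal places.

3.100

The Pareto density is strictly decreasing on [x_m, ∞), so the mode is x_m = 3.100.
Mean = α·x_m/(α−1) = 7.1·3.1/6.1 = 3.608.
This is the posterior mode — the MAP estimate.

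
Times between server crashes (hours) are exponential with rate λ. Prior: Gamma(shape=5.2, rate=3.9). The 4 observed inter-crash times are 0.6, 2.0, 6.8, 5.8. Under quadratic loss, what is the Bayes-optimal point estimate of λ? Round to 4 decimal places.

Σ times = 15.2. Posterior: Gamma(shape = 5.2+4 = 9.2, rate = 3.9+15.2 = 19.1).
Mode = (α−1)/β = 8.2/19.1 = 0.4293.
Mean = α/β = 9.2/19.1 = 0.4817.
Quadratic loss ⇒ the optimal estimator is the posterior mean.

0.4817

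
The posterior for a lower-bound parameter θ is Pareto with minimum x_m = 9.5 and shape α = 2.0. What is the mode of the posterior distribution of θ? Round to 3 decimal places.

The Pareto density is strictly decreasing on [x_m, ∞), so the mode is x_m = 9.500.
Mean = α·x_m/(α−1) = 2.0·9.5/1.0 = 19.000.
This is the posterior mode — the MAP estimate.

9.500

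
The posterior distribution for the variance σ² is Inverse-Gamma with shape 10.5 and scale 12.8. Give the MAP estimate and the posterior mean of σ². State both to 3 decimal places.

Mode = β/(α+1) = 12.8/11.5 = 1.113.
Mean = β/(α−1) = 12.8/9.5 = 1.347.

MAP = 1.113, posterior mean = 1.347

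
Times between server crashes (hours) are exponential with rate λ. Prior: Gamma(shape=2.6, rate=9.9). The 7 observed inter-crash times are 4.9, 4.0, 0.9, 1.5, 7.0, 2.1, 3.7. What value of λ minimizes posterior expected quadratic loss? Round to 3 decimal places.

0.282

Σ times = 24.1. Posterior: Gamma(shape = 2.6+7 = 9.6, rate = 9.9+24.1 = 34.0).
Mode = (α−1)/β = 8.6/34.0 = 0.253.
Mean = α/β = 9.6/34.0 = 0.282.
Quadratic loss ⇒ the optimal estimator is the posterior mean.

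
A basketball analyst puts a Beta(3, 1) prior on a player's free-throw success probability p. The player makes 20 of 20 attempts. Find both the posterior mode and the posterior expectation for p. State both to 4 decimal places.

Posterior: Beta(3+20, 1+0) = Beta(23, 1).
Since β = 1 ≤ 1 and α > 1, the Beta density is monotone increasing on [0,1]; the mode is at 1.
Mean = 23/(23+1) = 0.9583.

MAP: 1.0000. Posterior mean: 0.9583.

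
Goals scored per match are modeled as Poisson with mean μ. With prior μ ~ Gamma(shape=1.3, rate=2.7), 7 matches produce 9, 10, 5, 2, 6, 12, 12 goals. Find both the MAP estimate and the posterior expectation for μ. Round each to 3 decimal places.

μ_MAP = 5.804, E[μ|data] = 5.907

Σ counts = 56. Posterior: Gamma(shape = 1.3+56 = 57.3, rate = 2.7+7 = 9.7).
Mode = (α−1)/β = 56.3/9.7 = 5.804.
Mean = α/β = 57.3/9.7 = 5.907.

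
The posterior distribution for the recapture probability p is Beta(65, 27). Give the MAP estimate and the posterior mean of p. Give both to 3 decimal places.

p_MAP = 0.711, E[p|data] = 0.707

Mode = (65−1)/(65+27−2) = 64/90 = 0.711.
Mean = 65/(65+27) = 65/92 = 0.707.
The posterior is left-skewed, so the mode exceeds the mean.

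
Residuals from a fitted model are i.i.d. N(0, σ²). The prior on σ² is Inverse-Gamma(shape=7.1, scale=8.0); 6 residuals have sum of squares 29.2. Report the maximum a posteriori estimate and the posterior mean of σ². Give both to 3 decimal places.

MAP = 2.036, posterior mean = 2.484

Posterior: Inverse-Gamma(shape = 7.1+6/2 = 10.1, scale = 8.0+29.2/2 = 22.6).
Mode = β/(α+1) = 22.6/11.1 = 2.036.
Mean = β/(α−1) = 22.6/9.1 = 2.484.
Right-skewed posterior ⇒ mode < mean.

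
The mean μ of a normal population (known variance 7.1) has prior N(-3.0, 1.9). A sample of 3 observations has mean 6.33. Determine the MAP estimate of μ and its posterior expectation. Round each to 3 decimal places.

Posterior for μ is Normal. Precision-weighted mean: (1/1.9·-3.0 + 3/7.1·6.33) / (1/1.9 + 3/7.1) = 1.155.
A Normal posterior is symmetric, so mode = mean.

MAP = 1.155, posterior mean = 1.155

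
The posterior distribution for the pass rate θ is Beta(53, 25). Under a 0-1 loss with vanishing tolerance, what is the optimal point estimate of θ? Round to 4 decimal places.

0.6842

Mode = (53−1)/(53+25−2) = 52/76 = 0.6842.
Mean = 53/(53+25) = 53/78 = 0.6795.
This is the posterior mode — the MAP estimate.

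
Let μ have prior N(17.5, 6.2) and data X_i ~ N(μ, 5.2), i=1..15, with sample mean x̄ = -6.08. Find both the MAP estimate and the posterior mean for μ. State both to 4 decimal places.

MAP: -4.8314. Posterior mean: -4.8314.

Posterior for μ is Normal. Precision-weighted mean: (1/6.2·17.5 + 15/5.2·-6.08) / (1/6.2 + 15/5.2) = -4.8314.
A Normal posterior is symmetric, so mode = mean.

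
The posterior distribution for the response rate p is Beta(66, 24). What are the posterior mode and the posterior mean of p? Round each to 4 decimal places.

Mode = (66−1)/(66+24−2) = 65/88 = 0.7386.
Mean = 66/(66+24) = 66/90 = 0.7333.

p_MAP = 0.7386, E[p|data] = 0.7333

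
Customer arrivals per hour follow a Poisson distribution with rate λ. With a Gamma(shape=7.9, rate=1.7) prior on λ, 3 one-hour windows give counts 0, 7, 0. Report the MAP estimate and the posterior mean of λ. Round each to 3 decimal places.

λ_MAP = 2.957, E[λ|data] = 3.170

Σ counts = 7. Posterior: Gamma(shape = 7.9+7 = 14.9, rate = 1.7+3 = 4.7).
Mode = (α−1)/β = 13.9/4.7 = 2.957.
Mean = α/β = 14.9/4.7 = 3.170.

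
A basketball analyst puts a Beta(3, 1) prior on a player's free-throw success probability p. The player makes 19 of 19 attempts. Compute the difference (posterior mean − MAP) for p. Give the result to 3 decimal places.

-0.043

Posterior: Beta(3+19, 1+0) = Beta(22, 1).
Since β = 1 ≤ 1 and α > 1, the Beta density is monotone increasing on [0,1]; the mode is at 1.
Mean = 22/(22+1) = 0.957.
Difference = 0.957 − 1.000 = -0.043.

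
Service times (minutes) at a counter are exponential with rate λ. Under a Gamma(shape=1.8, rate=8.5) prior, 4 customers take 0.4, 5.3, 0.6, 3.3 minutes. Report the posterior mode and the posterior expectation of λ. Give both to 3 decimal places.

Σ times = 9.6. Posterior: Gamma(shape = 1.8+4 = 5.8, rate = 8.5+9.6 = 18.1).
Mode = (α−1)/β = 4.8/18.1 = 0.265.
Mean = α/β = 5.8/18.1 = 0.320.

λ_MAP = 0.265, E[λ|data] = 0.320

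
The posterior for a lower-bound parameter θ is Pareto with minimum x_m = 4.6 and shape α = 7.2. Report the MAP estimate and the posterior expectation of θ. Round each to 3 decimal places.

MAP = 4.600; posterior mean = 5.342

The Pareto density is strictly decreasing on [x_m, ∞), so the mode is x_m = 4.600.
Mean = α·x_m/(α−1) = 7.2·4.6/6.2 = 5.342.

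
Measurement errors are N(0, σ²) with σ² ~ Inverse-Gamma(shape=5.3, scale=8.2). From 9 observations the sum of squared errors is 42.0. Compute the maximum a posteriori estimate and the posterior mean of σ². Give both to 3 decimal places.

Posterior: Inverse-Gamma(shape = 5.3+9/2 = 9.8, scale = 8.2+42.0/2 = 29.2).
Mode = β/(α+1) = 29.2/10.8 = 2.704.
Mean = β/(α−1) = 29.2/8.8 = 3.318.
Right-skewed posterior ⇒ mode < mean.

σ²_MAP = 2.704, E[σ²|data] = 3.318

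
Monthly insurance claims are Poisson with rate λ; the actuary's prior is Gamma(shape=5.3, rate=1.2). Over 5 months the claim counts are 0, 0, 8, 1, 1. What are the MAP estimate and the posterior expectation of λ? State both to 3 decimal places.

MAP = 2.306, posterior mean = 2.468

Σ counts = 10. Posterior: Gamma(shape = 5.3+10 = 15.3, rate = 1.2+5 = 6.2).
Mode = (α−1)/β = 14.3/6.2 = 2.306.
Mean = α/β = 15.3/6.2 = 2.468.
Mean > mode: the posterior has a right tail.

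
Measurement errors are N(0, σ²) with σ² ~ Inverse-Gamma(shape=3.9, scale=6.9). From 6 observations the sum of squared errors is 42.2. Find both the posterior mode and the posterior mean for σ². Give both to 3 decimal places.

σ²_MAP = 3.544, E[σ²|data] = 4.746

Posterior: Inverse-Gamma(shape = 3.9+6/2 = 6.9, scale = 6.9+42.2/2 = 28.0).
Mode = β/(α+1) = 28.0/7.9 = 3.544.
Mean = β/(α−1) = 28.0/5.9 = 4.746.
The mean is pulled above the mode by the posterior's right skew.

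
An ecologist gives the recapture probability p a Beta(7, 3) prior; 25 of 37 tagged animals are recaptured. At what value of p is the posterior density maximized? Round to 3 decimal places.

Posterior: Beta(7+25, 3+12) = Beta(32, 15).
Mode = (32−1)/(32+15−2) = 31/45 = 0.689.
Mean = 32/(32+15) = 32/47 = 0.681.
This is the posterior mode — the MAP estimate.

0.689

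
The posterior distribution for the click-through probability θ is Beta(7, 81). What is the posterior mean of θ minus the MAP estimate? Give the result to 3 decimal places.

0.010

Mode = (7−1)/(7+81−2) = 6/86 = 0.070.
Mean = 7/(7+81) = 7/88 = 0.080.
Difference = 0.080 − 0.070 = 0.010.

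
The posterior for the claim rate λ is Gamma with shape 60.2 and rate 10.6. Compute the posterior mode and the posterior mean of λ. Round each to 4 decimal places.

Mode = (α−1)/β = 59.2/10.6 = 5.5849.
Mean = α/β = 60.2/10.6 = 5.6792.
The posterior is right-skewed, so the mean exceeds the mode.

MAP: 5.5849. Posterior mean: 5.6792.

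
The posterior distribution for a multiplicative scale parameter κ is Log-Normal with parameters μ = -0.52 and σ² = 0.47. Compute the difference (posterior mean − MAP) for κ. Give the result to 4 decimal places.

Mode = exp(μ − σ²) = exp(-0.99) = 0.3716.
Mean = exp(μ + σ²/2) = exp(-0.285) = 0.7520.
Difference = 0.7520 − 0.3716 = 0.3804.
The posterior is right-skewed, so the mean exceeds the mode.

0.3804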